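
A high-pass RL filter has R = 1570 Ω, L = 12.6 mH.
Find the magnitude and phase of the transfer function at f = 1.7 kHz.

Step 1 — Angular frequency: ω = 2π·1700 = 1.068e+04 rad/s.
Step 2 — Transfer function: H(jω) = jωL/(R + jωL).
Step 3 — Numerator jωL = j·134.6; denominator R + jωL = 1570 + j134.6.
Step 4 — H = 0.007295 + j0.0851.
Step 5 — Magnitude: |H| = 0.08541 (-21.4 dB); phase: φ = 85.1°.

|H| = 0.08541 (-21.4 dB), φ = 85.1°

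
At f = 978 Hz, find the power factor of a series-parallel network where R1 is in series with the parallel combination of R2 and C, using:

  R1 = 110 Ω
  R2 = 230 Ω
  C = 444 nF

Step 1 — Angular frequency: ω = 2π·f = 2π·978 = 6145 rad/s.
Step 2 — Component impedances:
  R1: Z = R = 110 Ω
  R2: Z = R = 230 Ω
  C: Z = 1/(jωC) = -j/(ω·C) = 0 - j366.5 Ω
Step 3 — Parallel branch: R2 || C = 1/(1/R2 + 1/C) = 165 - j103.6 Ω.
Step 4 — Series with R1: Z_total = R1 + (R2 || C) = 275 - j103.6 Ω = 293.9∠-20.6° Ω.
Step 5 — Power factor: PF = cos(φ) = Re(Z)/|Z| = 275.02/293.87 = 0.9359.
Step 6 — Type: Im(Z) = -103.6 ⇒ leading (phase φ = -20.6°).

PF = 0.9359 (leading, φ = -20.6°)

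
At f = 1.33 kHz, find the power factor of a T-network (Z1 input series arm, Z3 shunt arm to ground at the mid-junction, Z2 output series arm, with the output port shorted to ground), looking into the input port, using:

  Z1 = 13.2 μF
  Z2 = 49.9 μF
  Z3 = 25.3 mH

Step 1 — Angular frequency: ω = 2π·f = 2π·1330 = 8357 rad/s.
Step 2 — Component impedances:
  Z1: Z = 1/(jωC) = -j/(ω·C) = 0 - j9.066 Ω
  Z2: Z = 1/(jωC) = -j/(ω·C) = 0 - j2.398 Ω
  Z3: Z = jωL = j·8357·0.0253 = 0 + j211.4 Ω
Step 3 — With the output port shorted to ground, the output series arm Z2 runs from the junction to ground; the shunt arm Z3 also runs from the junction to ground. They appear in parallel: Z3 || Z2 = 0 - j2.426 Ω.
Step 4 — Series with input arm Z1: Z_in = Z1 + (Z3 || Z2) = 0 - j11.49 Ω = 11.49∠-90.0° Ω.
Step 5 — Power factor: PF = cos(φ) = Re(Z)/|Z| = 0/11.49 = 0.
Step 6 — Type: Im(Z) = -11.49 ⇒ leading (phase φ = -90.0°).

PF = 0 (leading, φ = -90.0°)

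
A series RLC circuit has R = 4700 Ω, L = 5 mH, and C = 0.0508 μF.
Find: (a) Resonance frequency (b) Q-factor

Step 1 — Resonance condition Im(Z)=0 gives ω₀ = 1/√(LC).
Step 2 — ω₀ = 1/√(0.005·5.08e-08) = 6.275e+04 rad/s.
Step 3 — f₀ = ω₀/(2π) = 9986 Hz.
Step 4 — Series Q: Q = ω₀L/R = 6.275e+04·0.005/4700 = 0.06675.

(a) f₀ = 9986 Hz  (b) Q = 0.06675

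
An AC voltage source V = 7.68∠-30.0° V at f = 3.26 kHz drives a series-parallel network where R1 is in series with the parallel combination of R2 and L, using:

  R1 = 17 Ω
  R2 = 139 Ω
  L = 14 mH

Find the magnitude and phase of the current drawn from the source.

Step 1 — Angular frequency: ω = 2π·f = 2π·3260 = 2.048e+04 rad/s.
Step 2 — Component impedances:
  R1: Z = R = 17 Ω
  R2: Z = R = 139 Ω
  L: Z = jωL = j·2.048e+04·0.014 = 0 + j286.8 Ω
Step 3 — Parallel branch: R2 || L = 1/(1/R2 + 1/L) = 112.6 + j54.56 Ω.
Step 4 — Series with R1: Z_total = R1 + (R2 || L) = 129.6 + j54.56 Ω = 140.6∠22.8° Ω.
Step 5 — Source phasor: V = 7.68∠-30.0° V = 6.651 - j3.84 V.
Step 6 — Ohm's law: I = V / Z_total = (6.651 - j3.84) / (129.6 + j54.56) = 0.033 - j0.04354 A.
Step 7 — Convert to polar: |I| = 0.05463 A, ∠I = -52.8°.

I = 0.05463∠-52.8° A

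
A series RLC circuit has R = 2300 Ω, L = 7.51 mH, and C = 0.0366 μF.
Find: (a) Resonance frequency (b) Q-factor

Step 1 — Resonance condition Im(Z)=0 gives ω₀ = 1/√(LC).
Step 2 — ω₀ = 1/√(0.00751·3.66e-08) = 6.032e+04 rad/s.
Step 3 — f₀ = ω₀/(2π) = 9600 Hz.
Step 4 — Series Q: Q = ω₀L/R = 6.032e+04·0.00751/2300 = 0.1969.

(a) f₀ = 9600 Hz  (b) Q = 0.1969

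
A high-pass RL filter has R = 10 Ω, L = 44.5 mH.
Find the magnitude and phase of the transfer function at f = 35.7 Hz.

Step 1 — Angular frequency: ω = 2π·35.7 = 224.3 rad/s.
Step 2 — Transfer function: H(jω) = jωL/(R + jωL).
Step 3 — Numerator jωL = j·9.982; denominator R + jωL = 10 + j9.982.
Step 4 — H = 0.4991 + j0.5.
Step 5 — Magnitude: |H| = 0.7065 (-3.0 dB); phase: φ = 45.1°.

|H| = 0.7065 (-3.0 dB), φ = 45.1°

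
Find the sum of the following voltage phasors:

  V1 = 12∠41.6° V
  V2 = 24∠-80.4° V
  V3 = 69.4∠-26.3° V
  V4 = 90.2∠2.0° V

Step 1 — Convert each phasor to rectangular form:
  V1 = 12·(cos(41.6°) + j·sin(41.6°)) = 8.974 + j7.967 V
  V2 = 24·(cos(-80.4°) + j·sin(-80.4°)) = 4.002 - j23.66 V
  V3 = 69.4·(cos(-26.3°) + j·sin(-26.3°)) = 62.22 - j30.75 V
  V4 = 90.2·(cos(2.0°) + j·sin(2.0°)) = 90.15 + j3.148 V
Step 2 — Sum components: V_total = 165.3 - j43.3 V.
Step 3 — Convert to polar: |V_total| = 170.9 V, ∠V_total = -14.7°.

V_total = 170.9∠-14.7° V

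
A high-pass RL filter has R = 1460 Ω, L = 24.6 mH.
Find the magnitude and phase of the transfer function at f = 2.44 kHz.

Step 1 — Angular frequency: ω = 2π·2440 = 1.533e+04 rad/s.
Step 2 — Transfer function: H(jω) = jωL/(R + jωL).
Step 3 — Numerator jωL = j·377.1; denominator R + jωL = 1460 + j377.1.
Step 4 — H = 0.06255 + j0.2422.
Step 5 — Magnitude: |H| = 0.2501 (-12.0 dB); phase: φ = 75.5°.

|H| = 0.2501 (-12.0 dB), φ = 75.5°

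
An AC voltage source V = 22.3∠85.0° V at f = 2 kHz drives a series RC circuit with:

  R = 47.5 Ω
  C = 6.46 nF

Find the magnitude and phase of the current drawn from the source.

Step 1 — Angular frequency: ω = 2π·f = 2π·2000 = 1.257e+04 rad/s.
Step 2 — Component impedances:
  R: Z = R = 47.5 Ω
  C: Z = 1/(jωC) = -j/(ω·C) = 0 - j1.232e+04 Ω
Step 3 — Series combination: Z_total = R + C = 47.5 - j1.232e+04 Ω = 1.232e+04∠-89.8° Ω.
Step 4 — Source phasor: V = 22.3∠85.0° V = 1.944 + j22.22 V.
Step 5 — Ohm's law: I = V / Z_total = (1.944 + j22.22) / (47.5 - j1.232e+04) = -0.001803 + j0.0001647 A.
Step 6 — Convert to polar: |I| = 0.00181 A, ∠I = 174.8°.

I = 0.00181∠174.8° A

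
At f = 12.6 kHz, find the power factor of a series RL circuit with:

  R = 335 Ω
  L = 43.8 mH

Step 1 — Angular frequency: ω = 2π·f = 2π·1.26e+04 = 7.917e+04 rad/s.
Step 2 — Component impedances:
  R: Z = R = 335 Ω
  L: Z = jωL = j·7.917e+04·0.0438 = 0 + j3468 Ω
Step 3 — Series combination: Z_total = R + L = 335 + j3468 Ω = 3484∠84.5° Ω.
Step 4 — Power factor: PF = cos(φ) = Re(Z)/|Z| = 335/3483.7 = 0.09616.
Step 5 — Type: Im(Z) = 3468 ⇒ lagging (phase φ = 84.5°).

PF = 0.09616 (lagging, φ = 84.5°)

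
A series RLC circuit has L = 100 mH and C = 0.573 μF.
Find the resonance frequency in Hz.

Step 1 — Resonance condition Im(Z)=0 gives ω₀ = 1/√(LC).
Step 2 — ω₀ = 1/√(0.1·5.73e-07) = 4178 rad/s.
Step 3 — f₀ = ω₀/(2π) = 664.9 Hz.

f₀ = 664.9 Hz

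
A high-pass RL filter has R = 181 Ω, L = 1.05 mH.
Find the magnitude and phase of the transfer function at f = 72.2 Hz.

Step 1 — Angular frequency: ω = 2π·72.2 = 453.6 rad/s.
Step 2 — Transfer function: H(jω) = jωL/(R + jωL).
Step 3 — Numerator jωL = j·0.4763; denominator R + jωL = 181 + j0.4763.
Step 4 — H = 6.926e-06 + j0.002632.
Step 5 — Magnitude: |H| = 0.002632 (-51.6 dB); phase: φ = 89.8°.

|H| = 0.002632 (-51.6 dB), φ = 89.8°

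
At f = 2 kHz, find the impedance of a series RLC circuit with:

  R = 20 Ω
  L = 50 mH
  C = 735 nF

Step 1 — Angular frequency: ω = 2π·f = 2π·2000 = 1.257e+04 rad/s.
Step 2 — Component impedances:
  R: Z = R = 20 Ω
  L: Z = jωL = j·1.257e+04·0.05 = 0 + j628.3 Ω
  C: Z = 1/(jωC) = -j/(ω·C) = 0 - j108.3 Ω
Step 3 — Series combination: Z_total = R + L + C = 20 + j520 Ω = 520.4∠87.8° Ω.

Z = 20 + j520 Ω = 520.4∠87.8° Ω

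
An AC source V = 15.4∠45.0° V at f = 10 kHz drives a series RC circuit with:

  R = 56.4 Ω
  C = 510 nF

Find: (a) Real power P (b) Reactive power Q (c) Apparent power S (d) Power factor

Step 1 — Angular frequency: ω = 2π·f = 2π·1e+04 = 6.283e+04 rad/s.
Step 2 — Component impedances:
  R: Z = R = 56.4 Ω
  C: Z = 1/(jωC) = -j/(ω·C) = 0 - j31.21 Ω
Step 3 — Series combination: Z_total = R + C = 56.4 - j31.21 Ω = 64.46∠-29.0° Ω.
Step 4 — Source phasor: V = 15.4∠45.0° V = 10.89 + j10.89 V.
Step 5 — Current: I = V / Z = 0.06603 + j0.2296 A = 0.2389∠74.0° A.
Step 6 — Complex power: S = V·I* = 3.219 - j1.781 VA.
Step 7 — Real power: P = Re(S) = 3.219 W.
Step 8 — Reactive power: Q = Im(S) = -1.781 VAR.
Step 9 — Apparent power: |S| = 3.679 VA.
Step 10 — Power factor: PF = P/|S| = 0.875 (leading).

(a) P = 3.219 W  (b) Q = -1.781 VAR  (c) S = 3.679 VA  (d) PF = 0.875 (leading)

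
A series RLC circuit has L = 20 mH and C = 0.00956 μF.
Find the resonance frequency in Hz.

Step 1 — Resonance condition Im(Z)=0 gives ω₀ = 1/√(LC).
Step 2 — ω₀ = 1/√(0.02·9.56e-09) = 7.232e+04 rad/s.
Step 3 — f₀ = ω₀/(2π) = 1.151e+04 Hz.

f₀ = 1.151e+04 Hz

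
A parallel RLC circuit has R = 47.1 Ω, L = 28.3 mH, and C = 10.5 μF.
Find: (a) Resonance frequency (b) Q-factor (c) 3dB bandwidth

Step 1 — Resonance: ω₀ = 1/√(LC) = 1/√(0.0283·1.05e-05) = 1834 rad/s.
Step 2 — f₀ = ω₀/(2π) = 292 Hz.
Step 3 — Parallel Q: Q = R/(ω₀L) = 47.1/(1834·0.0283) = 0.9072.
Step 4 — Bandwidth: Δω = ω₀/Q = 2022 rad/s; BW = Δω/(2π) = 321.8 Hz.

(a) f₀ = 292 Hz  (b) Q = 0.9072  (c) BW = 321.8 Hz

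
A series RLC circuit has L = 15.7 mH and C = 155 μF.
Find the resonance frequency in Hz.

Step 1 — Resonance condition Im(Z)=0 gives ω₀ = 1/√(LC).
Step 2 — ω₀ = 1/√(0.0157·0.000155) = 641 rad/s.
Step 3 — f₀ = ω₀/(2π) = 102 Hz.

f₀ = 102 Hz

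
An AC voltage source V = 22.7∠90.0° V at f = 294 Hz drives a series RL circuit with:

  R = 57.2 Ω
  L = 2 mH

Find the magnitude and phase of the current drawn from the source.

Step 1 — Angular frequency: ω = 2π·f = 2π·294 = 1847 rad/s.
Step 2 — Component impedances:
  R: Z = R = 57.2 Ω
  L: Z = jωL = j·1847·0.002 = 0 + j3.695 Ω
Step 3 — Series combination: Z_total = R + L = 57.2 + j3.695 Ω = 57.32∠3.7° Ω.
Step 4 — Source phasor: V = 22.7∠90.0° V = 0 + j22.7 V.
Step 5 — Ohm's law: I = V / Z_total = (0 + j22.7) / (57.2 + j3.695) = 0.02553 + j0.3952 A.
Step 6 — Convert to polar: |I| = 0.396 A, ∠I = 86.3°.

I = 0.396∠86.3° A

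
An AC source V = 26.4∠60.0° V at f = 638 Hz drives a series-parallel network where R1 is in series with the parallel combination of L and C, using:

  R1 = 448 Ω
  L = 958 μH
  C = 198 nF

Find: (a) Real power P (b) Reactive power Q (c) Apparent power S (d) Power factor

Step 1 — Angular frequency: ω = 2π·f = 2π·638 = 4009 rad/s.
Step 2 — Component impedances:
  R1: Z = R = 448 Ω
  L: Z = jωL = j·4009·0.000958 = 0 + j3.84 Ω
  C: Z = 1/(jωC) = -j/(ω·C) = 0 - j1260 Ω
Step 3 — Parallel branch: L || C = 1/(1/L + 1/C) = 0 + j3.852 Ω.
Step 4 — Series with R1: Z_total = R1 + (L || C) = 448 + j3.852 Ω = 448∠0.5° Ω.
Step 5 — Source phasor: V = 26.4∠60.0° V = 13.2 + j22.86 V.
Step 6 — Current: I = V / Z = 0.0299 + j0.05078 A = 0.05893∠59.5° A.
Step 7 — Complex power: S = V·I* = 1.556 + j0.01338 VA.
Step 8 — Real power: P = Re(S) = 1.556 W.
Step 9 — Reactive power: Q = Im(S) = 0.01338 VAR.
Step 10 — Apparent power: |S| = 1.556 VA.
Step 11 — Power factor: PF = P/|S| = 1 (lagging).

(a) P = 1.556 W  (b) Q = 0.01338 VAR  (c) S = 1.556 VA  (d) PF = 1 (lagging)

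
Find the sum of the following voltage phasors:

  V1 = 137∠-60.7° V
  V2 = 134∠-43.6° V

Step 1 — Convert each phasor to rectangular form:
  V1 = 137·(cos(-60.7°) + j·sin(-60.7°)) = 67.05 - j119.5 V
  V2 = 134·(cos(-43.6°) + j·sin(-43.6°)) = 97.04 - j92.41 V
Step 2 — Sum components: V_total = 164.1 - j211.9 V.
Step 3 — Convert to polar: |V_total| = 268 V, ∠V_total = -52.2°.

V_total = 268∠-52.2° V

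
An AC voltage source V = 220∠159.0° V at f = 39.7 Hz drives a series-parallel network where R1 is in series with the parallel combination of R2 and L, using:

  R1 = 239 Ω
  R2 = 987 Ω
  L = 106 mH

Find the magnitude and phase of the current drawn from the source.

Step 1 — Angular frequency: ω = 2π·f = 2π·39.7 = 249.4 rad/s.
Step 2 — Component impedances:
  R1: Z = R = 239 Ω
  R2: Z = R = 987 Ω
  L: Z = jωL = j·249.4·0.106 = 0 + j26.44 Ω
Step 3 — Parallel branch: R2 || L = 1/(1/R2 + 1/L) = 0.7078 + j26.42 Ω.
Step 4 — Series with R1: Z_total = R1 + (R2 || L) = 239.7 + j26.42 Ω = 241.2∠6.3° Ω.
Step 5 — Source phasor: V = 220∠159.0° V = -205.4 + j78.84 V.
Step 6 — Ohm's law: I = V / Z_total = (-205.4 + j78.84) / (239.7 + j26.42) = -0.8107 + j0.4183 A.
Step 7 — Convert to polar: |I| = 0.9123 A, ∠I = 152.7°.

I = 0.9123∠152.7° A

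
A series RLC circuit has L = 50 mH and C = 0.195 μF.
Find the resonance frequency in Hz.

Step 1 — Resonance condition Im(Z)=0 gives ω₀ = 1/√(LC).
Step 2 — ω₀ = 1/√(0.05·1.95e-07) = 1.013e+04 rad/s.
Step 3 — f₀ = ω₀/(2π) = 1612 Hz.

f₀ = 1612 Hz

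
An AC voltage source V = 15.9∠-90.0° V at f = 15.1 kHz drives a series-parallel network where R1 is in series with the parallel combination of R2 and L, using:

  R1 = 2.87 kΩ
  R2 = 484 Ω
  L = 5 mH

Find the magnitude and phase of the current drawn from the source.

Step 1 — Angular frequency: ω = 2π·f = 2π·1.51e+04 = 9.488e+04 rad/s.
Step 2 — Component impedances:
  R1: Z = R = 2870 Ω
  R2: Z = R = 484 Ω
  L: Z = jωL = j·9.488e+04·0.005 = 0 + j474.4 Ω
Step 3 — Parallel branch: R2 || L = 1/(1/R2 + 1/L) = 237.1 + j242 Ω.
Step 4 — Series with R1: Z_total = R1 + (R2 || L) = 3107 + j242 Ω = 3117∠4.5° Ω.
Step 5 — Source phasor: V = 15.9∠-90.0° V = 0 - j15.9 V.
Step 6 — Ohm's law: I = V / Z_total = (0 - j15.9) / (3107 + j242) = -0.0003961 - j0.005086 A.
Step 7 — Convert to polar: |I| = 0.005102 A, ∠I = -94.5°.

I = 0.005102∠-94.5° A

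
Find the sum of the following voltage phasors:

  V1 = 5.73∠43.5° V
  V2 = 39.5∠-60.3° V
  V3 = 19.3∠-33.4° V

Step 1 — Convert each phasor to rectangular form:
  V1 = 5.73·(cos(43.5°) + j·sin(43.5°)) = 4.156 + j3.944 V
  V2 = 39.5·(cos(-60.3°) + j·sin(-60.3°)) = 19.57 - j34.31 V
  V3 = 19.3·(cos(-33.4°) + j·sin(-33.4°)) = 16.11 - j10.62 V
Step 2 — Sum components: V_total = 39.84 - j40.99 V.
Step 3 — Convert to polar: |V_total| = 57.16 V, ∠V_total = -45.8°.

V_total = 57.16∠-45.8° V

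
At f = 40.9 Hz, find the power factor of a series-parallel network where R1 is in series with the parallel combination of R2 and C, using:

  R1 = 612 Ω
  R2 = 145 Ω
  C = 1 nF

Step 1 — Angular frequency: ω = 2π·f = 2π·40.9 = 257 rad/s.
Step 2 — Component impedances:
  R1: Z = R = 612 Ω
  R2: Z = R = 145 Ω
  C: Z = 1/(jωC) = -j/(ω·C) = 0 - j3.891e+06 Ω
Step 3 — Parallel branch: R2 || C = 1/(1/R2 + 1/C) = 145 - j0.005403 Ω.
Step 4 — Series with R1: Z_total = R1 + (R2 || C) = 757 - j0.005403 Ω = 757∠-0.0° Ω.
Step 5 — Power factor: PF = cos(φ) = Re(Z)/|Z| = 757/757 = 1.
Step 6 — Type: Im(Z) = -0.005403 ⇒ leading (phase φ = -0.0°).

PF = 1 (leading, φ = -0.0°)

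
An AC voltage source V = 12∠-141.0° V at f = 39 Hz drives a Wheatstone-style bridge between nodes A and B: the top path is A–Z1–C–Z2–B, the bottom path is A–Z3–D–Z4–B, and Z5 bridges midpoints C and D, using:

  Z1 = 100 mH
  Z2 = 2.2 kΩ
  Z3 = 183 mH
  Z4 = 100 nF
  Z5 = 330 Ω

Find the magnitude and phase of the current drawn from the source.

Step 1 — Angular frequency: ω = 2π·f = 2π·39 = 245 rad/s.
Step 2 — Component impedances:
  Z1: Z = jωL = j·245·0.1 = 0 + j24.5 Ω
  Z2: Z = R = 2200 Ω
  Z3: Z = jωL = j·245·0.183 = 0 + j44.84 Ω
  Z4: Z = 1/(jωC) = -j/(ω·C) = 0 - j4.081e+04 Ω
  Z5: Z = R = 330 Ω
Step 3 — Bridge requires nodal analysis (the Z5 bridge couples midpoints C and D, so the two paths cannot be reduced to a simple series/parallel combination). Setting node B to ground and injecting 1 A at node A, the 3-node admittance system at A, C, D solves to V_A = Z_AB = 2198 - j94.96 Ω = 2200∠-2.5° Ω.
Step 4 — Source phasor: V = 12∠-141.0° V = -9.326 - j7.552 V.
Step 5 — Ohm's law: I = V / Z_total = (-9.326 - j7.552) / (2198 - j94.96) = -0.004087 - j0.003613 A.
Step 6 — Convert to polar: |I| = 0.005455 A, ∠I = -138.5°.

I = 0.005455∠-138.5° A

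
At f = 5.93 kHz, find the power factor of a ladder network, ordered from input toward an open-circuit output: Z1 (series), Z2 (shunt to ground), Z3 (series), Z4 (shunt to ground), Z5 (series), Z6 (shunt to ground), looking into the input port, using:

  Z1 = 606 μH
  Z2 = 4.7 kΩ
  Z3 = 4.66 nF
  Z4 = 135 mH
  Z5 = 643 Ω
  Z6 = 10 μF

Step 1 — Angular frequency: ω = 2π·f = 2π·5930 = 3.726e+04 rad/s.
Step 2 — Component impedances:
  Z1: Z = jωL = j·3.726e+04·0.000606 = 0 + j22.58 Ω
  Z2: Z = R = 4700 Ω
  Z3: Z = 1/(jωC) = -j/(ω·C) = 0 - j5759 Ω
  Z4: Z = jωL = j·3.726e+04·0.135 = 0 + j5030 Ω
  Z5: Z = R = 643 Ω
  Z6: Z = 1/(jωC) = -j/(ω·C) = 0 - j2.684 Ω
Step 3 — Ladder network (open output): work backward from the far end, alternating series and parallel combinations. Z_in = 2760 - j2044 Ω = 3434∠-36.5° Ω.
Step 4 — Power factor: PF = cos(φ) = Re(Z)/|Z| = 2759.71/3434.37 = 0.8036.
Step 5 — Type: Im(Z) = -2044 ⇒ leading (phase φ = -36.5°).

PF = 0.8036 (leading, φ = -36.5°)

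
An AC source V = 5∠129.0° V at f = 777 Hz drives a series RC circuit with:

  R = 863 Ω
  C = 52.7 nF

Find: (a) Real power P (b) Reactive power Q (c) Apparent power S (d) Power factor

Step 1 — Angular frequency: ω = 2π·f = 2π·777 = 4882 rad/s.
Step 2 — Component impedances:
  R: Z = R = 863 Ω
  C: Z = 1/(jωC) = -j/(ω·C) = 0 - j3887 Ω
Step 3 — Series combination: Z_total = R + C = 863 - j3887 Ω = 3981∠-77.5° Ω.
Step 4 — Source phasor: V = 5∠129.0° V = -3.147 + j3.886 V.
Step 5 — Current: I = V / Z = -0.001124 - j0.00056 A = 0.001256∠-153.5° A.
Step 6 — Complex power: S = V·I* = 0.001361 - j0.00613 VA.
Step 7 — Real power: P = Re(S) = 0.001361 W.
Step 8 — Reactive power: Q = Im(S) = -0.00613 VAR.
Step 9 — Apparent power: |S| = 0.006279 VA.
Step 10 — Power factor: PF = P/|S| = 0.2168 (leading).

(a) P = 0.001361 W  (b) Q = -0.00613 VAR  (c) S = 0.006279 VA  (d) PF = 0.2168 (leading)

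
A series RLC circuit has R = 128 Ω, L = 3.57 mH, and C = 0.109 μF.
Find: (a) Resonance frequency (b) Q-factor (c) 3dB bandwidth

Step 1 — Resonance condition Im(Z)=0 gives ω₀ = 1/√(LC).
Step 2 — ω₀ = 1/√(0.00357·1.09e-07) = 5.069e+04 rad/s.
Step 3 — f₀ = ω₀/(2π) = 8068 Hz.
Step 4 — Series Q: Q = ω₀L/R = 5.069e+04·0.00357/128 = 1.414.
Step 5 — 3dB bandwidth: Δω = ω₀/Q = 3.585e+04 rad/s; BW = Δω/(2π) = 5706 Hz.

(a) f₀ = 8068 Hz  (b) Q = 1.414  (c) BW = 5706 Hz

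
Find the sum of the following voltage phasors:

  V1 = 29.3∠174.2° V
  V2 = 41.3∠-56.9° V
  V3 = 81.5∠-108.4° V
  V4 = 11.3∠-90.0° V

Step 1 — Convert each phasor to rectangular form:
  V1 = 29.3·(cos(174.2°) + j·sin(174.2°)) = -29.15 + j2.961 V
  V2 = 41.3·(cos(-56.9°) + j·sin(-56.9°)) = 22.55 - j34.6 V
  V3 = 81.5·(cos(-108.4°) + j·sin(-108.4°)) = -25.73 - j77.33 V
  V4 = 11.3·(cos(-90.0°) + j·sin(-90.0°)) = 0 - j11.3 V
Step 2 — Sum components: V_total = -32.32 - j120.3 V.
Step 3 — Convert to polar: |V_total| = 124.5 V, ∠V_total = -105.0°.

V_total = 124.5∠-105.0° V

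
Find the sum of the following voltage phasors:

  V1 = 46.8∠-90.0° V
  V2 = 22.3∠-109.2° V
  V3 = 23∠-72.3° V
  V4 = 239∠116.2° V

Step 1 — Convert each phasor to rectangular form:
  V1 = 46.8·(cos(-90.0°) + j·sin(-90.0°)) = 0 - j46.8 V
  V2 = 22.3·(cos(-109.2°) + j·sin(-109.2°)) = -7.334 - j21.06 V
  V3 = 23·(cos(-72.3°) + j·sin(-72.3°)) = 6.993 - j21.91 V
  V4 = 239·(cos(116.2°) + j·sin(116.2°)) = -105.5 + j214.4 V
Step 2 — Sum components: V_total = -105.9 + j124.7 V.
Step 3 — Convert to polar: |V_total| = 163.6 V, ∠V_total = 130.3°.

V_total = 163.6∠130.3° V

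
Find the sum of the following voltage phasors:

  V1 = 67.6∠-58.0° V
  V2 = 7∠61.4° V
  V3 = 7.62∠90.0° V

Step 1 — Convert each phasor to rectangular form:
  V1 = 67.6·(cos(-58.0°) + j·sin(-58.0°)) = 35.82 - j57.33 V
  V2 = 7·(cos(61.4°) + j·sin(61.4°)) = 3.351 + j6.146 V
  V3 = 7.62·(cos(90.0°) + j·sin(90.0°)) = 0 + j7.62 V
Step 2 — Sum components: V_total = 39.17 - j43.56 V.
Step 3 — Convert to polar: |V_total| = 58.59 V, ∠V_total = -48.0°.

V_total = 58.59∠-48.0° V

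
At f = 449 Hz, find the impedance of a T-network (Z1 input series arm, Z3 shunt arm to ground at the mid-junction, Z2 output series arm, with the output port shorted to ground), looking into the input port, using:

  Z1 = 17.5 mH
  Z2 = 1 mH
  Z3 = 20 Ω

Step 1 — Angular frequency: ω = 2π·f = 2π·449 = 2821 rad/s.
Step 2 — Component impedances:
  Z1: Z = jωL = j·2821·0.0175 = 0 + j49.37 Ω
  Z2: Z = jωL = j·2821·0.001 = 0 + j2.821 Ω
  Z3: Z = R = 20 Ω
Step 3 — With the output port shorted to ground, the output series arm Z2 runs from the junction to ground; the shunt arm Z3 also runs from the junction to ground. They appear in parallel: Z3 || Z2 = 0.3902 + j2.766 Ω.
Step 4 — Series with input arm Z1: Z_in = Z1 + (Z3 || Z2) = 0.3902 + j52.14 Ω = 52.14∠89.6° Ω.

Z = 0.3902 + j52.14 Ω = 52.14∠89.6° Ω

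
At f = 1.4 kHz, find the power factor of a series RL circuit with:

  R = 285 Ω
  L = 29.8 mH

Step 1 — Angular frequency: ω = 2π·f = 2π·1400 = 8796 rad/s.
Step 2 — Component impedances:
  R: Z = R = 285 Ω
  L: Z = jωL = j·8796·0.0298 = 0 + j262.1 Ω
Step 3 — Series combination: Z_total = R + L = 285 + j262.1 Ω = 387.2∠42.6° Ω.
Step 4 — Power factor: PF = cos(φ) = Re(Z)/|Z| = 285/387.22 = 0.736.
Step 5 — Type: Im(Z) = 262.1 ⇒ lagging (phase φ = 42.6°).

PF = 0.736 (lagging, φ = 42.6°)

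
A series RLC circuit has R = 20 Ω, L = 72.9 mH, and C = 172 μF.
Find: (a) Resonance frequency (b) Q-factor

Step 1 — Resonance condition Im(Z)=0 gives ω₀ = 1/√(LC).
Step 2 — ω₀ = 1/√(0.0729·0.000172) = 282.4 rad/s.
Step 3 — f₀ = ω₀/(2π) = 44.95 Hz.
Step 4 — Series Q: Q = ω₀L/R = 282.4·0.0729/20 = 1.029.

(a) f₀ = 44.95 Hz  (b) Q = 1.029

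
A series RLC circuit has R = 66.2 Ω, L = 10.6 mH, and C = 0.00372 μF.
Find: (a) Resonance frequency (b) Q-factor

Step 1 — Resonance condition Im(Z)=0 gives ω₀ = 1/√(LC).
Step 2 — ω₀ = 1/√(0.0106·3.72e-09) = 1.592e+05 rad/s.
Step 3 — f₀ = ω₀/(2π) = 2.535e+04 Hz.
Step 4 — Series Q: Q = ω₀L/R = 1.592e+05·0.0106/66.2 = 25.5.

(a) f₀ = 2.535e+04 Hz  (b) Q = 25.5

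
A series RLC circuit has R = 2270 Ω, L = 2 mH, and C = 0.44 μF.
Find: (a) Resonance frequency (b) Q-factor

Step 1 — Resonance condition Im(Z)=0 gives ω₀ = 1/√(LC).
Step 2 — ω₀ = 1/√(0.002·4.4e-07) = 3.371e+04 rad/s.
Step 3 — f₀ = ω₀/(2π) = 5365 Hz.
Step 4 — Series Q: Q = ω₀L/R = 3.371e+04·0.002/2270 = 0.0297.

(a) f₀ = 5365 Hz  (b) Q = 0.0297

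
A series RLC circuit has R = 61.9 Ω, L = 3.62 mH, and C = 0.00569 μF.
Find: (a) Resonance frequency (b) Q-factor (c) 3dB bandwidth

Step 1 — Resonance: ω₀ = 1/√(LC) = 1/√(0.00362·5.69e-09) = 2.203e+05 rad/s.
Step 2 — f₀ = ω₀/(2π) = 3.507e+04 Hz.
Step 3 — Series Q: Q = ω₀L/R = 2.203e+05·0.00362/61.9 = 12.89.
Step 4 — Bandwidth: Δω = ω₀/Q = 1.71e+04 rad/s; BW = Δω/(2π) = 2721 Hz.

(a) f₀ = 3.507e+04 Hz  (b) Q = 12.89  (c) BW = 2721 Hz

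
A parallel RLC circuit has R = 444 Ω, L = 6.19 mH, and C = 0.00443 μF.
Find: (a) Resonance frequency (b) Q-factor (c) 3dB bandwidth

Step 1 — Resonance: ω₀ = 1/√(LC) = 1/√(0.00619·4.43e-09) = 1.91e+05 rad/s.
Step 2 — f₀ = ω₀/(2π) = 3.039e+04 Hz.
Step 3 — Parallel Q: Q = R/(ω₀L) = 444/(1.91e+05·0.00619) = 0.3756.
Step 4 — Bandwidth: Δω = ω₀/Q = 5.084e+05 rad/s; BW = Δω/(2π) = 8.092e+04 Hz.

(a) f₀ = 3.039e+04 Hz  (b) Q = 0.3756  (c) BW = 8.092e+04 Hz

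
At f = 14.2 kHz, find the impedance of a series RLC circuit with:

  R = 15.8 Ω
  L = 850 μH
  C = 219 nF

Step 1 — Angular frequency: ω = 2π·f = 2π·1.42e+04 = 8.922e+04 rad/s.
Step 2 — Component impedances:
  R: Z = R = 15.8 Ω
  L: Z = jωL = j·8.922e+04·0.00085 = 0 + j75.84 Ω
  C: Z = 1/(jωC) = -j/(ω·C) = 0 - j51.18 Ω
Step 3 — Series combination: Z_total = R + L + C = 15.8 + j24.66 Ω = 29.29∠57.4° Ω.

Z = 15.8 + j24.66 Ω = 29.29∠57.4° Ω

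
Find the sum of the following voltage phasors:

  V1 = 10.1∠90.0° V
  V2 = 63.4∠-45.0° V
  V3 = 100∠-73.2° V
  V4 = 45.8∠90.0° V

Step 1 — Convert each phasor to rectangular form:
  V1 = 10.1·(cos(90.0°) + j·sin(90.0°)) = 0 + j10.1 V
  V2 = 63.4·(cos(-45.0°) + j·sin(-45.0°)) = 44.83 - j44.83 V
  V3 = 100·(cos(-73.2°) + j·sin(-73.2°)) = 28.9 - j95.73 V
  V4 = 45.8·(cos(90.0°) + j·sin(90.0°)) = 0 + j45.8 V
Step 2 — Sum components: V_total = 73.73 - j84.66 V.
Step 3 — Convert to polar: |V_total| = 112.3 V, ∠V_total = -48.9°.

V_total = 112.3∠-48.9° V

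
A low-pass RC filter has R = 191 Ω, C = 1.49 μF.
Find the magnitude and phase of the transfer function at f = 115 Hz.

Step 1 — Angular frequency: ω = 2π·115 = 722.6 rad/s.
Step 2 — Transfer function: H(jω) = 1/(1 + jωRC).
Step 3 — Denominator: 1 + jωRC = 1 + j·722.6·191·1.49e-06 = 1 + j0.2056.
Step 4 — H = 0.9594 - j0.1973.
Step 5 — Magnitude: |H| = 0.9795 (-0.2 dB); phase: φ = -11.6°.

|H| = 0.9795 (-0.2 dB), φ = -11.6°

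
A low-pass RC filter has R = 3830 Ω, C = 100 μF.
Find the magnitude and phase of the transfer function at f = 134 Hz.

Step 1 — Angular frequency: ω = 2π·134 = 841.9 rad/s.
Step 2 — Transfer function: H(jω) = 1/(1 + jωRC).
Step 3 — Denominator: 1 + jωRC = 1 + j·841.9·3830·0.0001 = 1 + j322.5.
Step 4 — H = 9.617e-06 - j0.003101.
Step 5 — Magnitude: |H| = 0.003101 (-50.2 dB); phase: φ = -89.8°.

|H| = 0.003101 (-50.2 dB), φ = -89.8°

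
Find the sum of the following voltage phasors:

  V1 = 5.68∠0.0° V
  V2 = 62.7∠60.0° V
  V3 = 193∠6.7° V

Step 1 — Convert each phasor to rectangular form:
  V1 = 5.68·(cos(0.0°) + j·sin(0.0°)) = 5.68 V
  V2 = 62.7·(cos(60.0°) + j·sin(60.0°)) = 31.35 + j54.3 V
  V3 = 193·(cos(6.7°) + j·sin(6.7°)) = 191.7 + j22.52 V
Step 2 — Sum components: V_total = 228.7 + j76.82 V.
Step 3 — Convert to polar: |V_total| = 241.3 V, ∠V_total = 18.6°.

V_total = 241.3∠18.6° V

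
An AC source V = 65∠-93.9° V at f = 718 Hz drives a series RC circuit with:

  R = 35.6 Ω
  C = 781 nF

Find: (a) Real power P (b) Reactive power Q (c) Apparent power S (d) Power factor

Step 1 — Angular frequency: ω = 2π·f = 2π·718 = 4511 rad/s.
Step 2 — Component impedances:
  R: Z = R = 35.6 Ω
  C: Z = 1/(jωC) = -j/(ω·C) = 0 - j283.8 Ω
Step 3 — Series combination: Z_total = R + C = 35.6 - j283.8 Ω = 286∠-82.9° Ω.
Step 4 — Source phasor: V = 65∠-93.9° V = -4.421 - j64.85 V.
Step 5 — Current: I = V / Z = 0.223 - j0.04355 A = 0.2272∠-11.0° A.
Step 6 — Complex power: S = V·I* = 1.838 - j14.66 VA.
Step 7 — Real power: P = Re(S) = 1.838 W.
Step 8 — Reactive power: Q = Im(S) = -14.66 VAR.
Step 9 — Apparent power: |S| = 14.77 VA.
Step 10 — Power factor: PF = P/|S| = 0.1245 (leading).

(a) P = 1.838 W  (b) Q = -14.66 VAR  (c) S = 14.77 VA  (d) PF = 0.1245 (leading)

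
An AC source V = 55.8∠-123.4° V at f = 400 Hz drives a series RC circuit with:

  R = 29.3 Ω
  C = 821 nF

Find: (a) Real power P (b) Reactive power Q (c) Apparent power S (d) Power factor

Step 1 — Angular frequency: ω = 2π·f = 2π·400 = 2513 rad/s.
Step 2 — Component impedances:
  R: Z = R = 29.3 Ω
  C: Z = 1/(jωC) = -j/(ω·C) = 0 - j484.6 Ω
Step 3 — Series combination: Z_total = R + C = 29.3 - j484.6 Ω = 485.5∠-86.5° Ω.
Step 4 — Source phasor: V = 55.8∠-123.4° V = -30.72 - j46.58 V.
Step 5 — Current: I = V / Z = 0.09195 - j0.06894 A = 0.1149∠-36.9° A.
Step 6 — Complex power: S = V·I* = 0.387 - j6.401 VA.
Step 7 — Real power: P = Re(S) = 0.387 W.
Step 8 — Reactive power: Q = Im(S) = -6.401 VAR.
Step 9 — Apparent power: |S| = 6.413 VA.
Step 10 — Power factor: PF = P/|S| = 0.06035 (leading).

(a) P = 0.387 W  (b) Q = -6.401 VAR  (c) S = 6.413 VA  (d) PF = 0.06035 (leading)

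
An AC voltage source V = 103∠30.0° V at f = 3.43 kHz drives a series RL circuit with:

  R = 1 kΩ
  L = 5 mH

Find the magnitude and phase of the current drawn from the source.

Step 1 — Angular frequency: ω = 2π·f = 2π·3430 = 2.155e+04 rad/s.
Step 2 — Component impedances:
  R: Z = R = 1000 Ω
  L: Z = jωL = j·2.155e+04·0.005 = 0 + j107.8 Ω
Step 3 — Series combination: Z_total = R + L = 1000 + j107.8 Ω = 1006∠6.2° Ω.
Step 4 — Source phasor: V = 103∠30.0° V = 89.2 + j51.5 V.
Step 5 — Ohm's law: I = V / Z_total = (89.2 + j51.5) / (1000 + j107.8) = 0.09366 + j0.04141 A.
Step 6 — Convert to polar: |I| = 0.1024 A, ∠I = 23.8°.

I = 0.1024∠23.8° A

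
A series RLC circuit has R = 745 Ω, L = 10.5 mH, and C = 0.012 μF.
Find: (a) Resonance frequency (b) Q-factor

Step 1 — Resonance condition Im(Z)=0 gives ω₀ = 1/√(LC).
Step 2 — ω₀ = 1/√(0.0105·1.2e-08) = 8.909e+04 rad/s.
Step 3 — f₀ = ω₀/(2π) = 1.418e+04 Hz.
Step 4 — Series Q: Q = ω₀L/R = 8.909e+04·0.0105/745 = 1.256.

(a) f₀ = 1.418e+04 Hz  (b) Q = 1.256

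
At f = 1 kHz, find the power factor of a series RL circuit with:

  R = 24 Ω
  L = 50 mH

Step 1 — Angular frequency: ω = 2π·f = 2π·1000 = 6283 rad/s.
Step 2 — Component impedances:
  R: Z = R = 24 Ω
  L: Z = jωL = j·6283·0.05 = 0 + j314.2 Ω
Step 3 — Series combination: Z_total = R + L = 24 + j314.2 Ω = 315.1∠85.6° Ω.
Step 4 — Power factor: PF = cos(φ) = Re(Z)/|Z| = 24/315.1 = 0.07617.
Step 5 — Type: Im(Z) = 314.2 ⇒ lagging (phase φ = 85.6°).

PF = 0.07617 (lagging, φ = 85.6°)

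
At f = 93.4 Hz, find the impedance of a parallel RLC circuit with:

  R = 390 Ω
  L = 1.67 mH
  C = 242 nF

Step 1 — Angular frequency: ω = 2π·f = 2π·93.4 = 586.8 rad/s.
Step 2 — Component impedances:
  R: Z = R = 390 Ω
  L: Z = jωL = j·586.8·0.00167 = 0 + j0.98 Ω
  C: Z = 1/(jωC) = -j/(ω·C) = 0 - j7041 Ω
Step 3 — Parallel combination: 1/Z_total = 1/R + 1/L + 1/C; Z_total = 0.002463 + j0.9802 Ω = 0.9802∠89.9° Ω.

Z = 0.002463 + j0.9802 Ω = 0.9802∠89.9° Ω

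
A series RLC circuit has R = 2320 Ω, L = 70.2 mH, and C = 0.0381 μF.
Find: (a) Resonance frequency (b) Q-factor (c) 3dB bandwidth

Step 1 — Resonance condition Im(Z)=0 gives ω₀ = 1/√(LC).
Step 2 — ω₀ = 1/√(0.0702·3.81e-08) = 1.934e+04 rad/s.
Step 3 — f₀ = ω₀/(2π) = 3077 Hz.
Step 4 — Series Q: Q = ω₀L/R = 1.934e+04·0.0702/2320 = 0.5851.
Step 5 — 3dB bandwidth: Δω = ω₀/Q = 3.305e+04 rad/s; BW = Δω/(2π) = 5260 Hz.

(a) f₀ = 3077 Hz  (b) Q = 0.5851  (c) BW = 5260 Hz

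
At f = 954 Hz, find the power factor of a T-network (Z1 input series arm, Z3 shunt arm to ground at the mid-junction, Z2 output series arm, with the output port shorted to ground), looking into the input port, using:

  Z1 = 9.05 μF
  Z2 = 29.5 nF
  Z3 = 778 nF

Step 1 — Angular frequency: ω = 2π·f = 2π·954 = 5994 rad/s.
Step 2 — Component impedances:
  Z1: Z = 1/(jωC) = -j/(ω·C) = 0 - j18.43 Ω
  Z2: Z = 1/(jωC) = -j/(ω·C) = 0 - j5655 Ω
  Z3: Z = 1/(jωC) = -j/(ω·C) = 0 - j214.4 Ω
Step 3 — With the output port shorted to ground, the output series arm Z2 runs from the junction to ground; the shunt arm Z3 also runs from the junction to ground. They appear in parallel: Z3 || Z2 = 0 - j206.6 Ω.
Step 4 — Series with input arm Z1: Z_in = Z1 + (Z3 || Z2) = 0 - j225 Ω = 225∠-90.0° Ω.
Step 5 — Power factor: PF = cos(φ) = Re(Z)/|Z| = 0/225 = 0.
Step 6 — Type: Im(Z) = -225 ⇒ leading (phase φ = -90.0°).

PF = 0 (leading, φ = -90.0°)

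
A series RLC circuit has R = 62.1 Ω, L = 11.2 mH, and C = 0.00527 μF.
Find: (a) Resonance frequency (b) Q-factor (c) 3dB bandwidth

Step 1 — Resonance condition Im(Z)=0 gives ω₀ = 1/√(LC).
Step 2 — ω₀ = 1/√(0.0112·5.27e-09) = 1.302e+05 rad/s.
Step 3 — f₀ = ω₀/(2π) = 2.072e+04 Hz.
Step 4 — Series Q: Q = ω₀L/R = 1.302e+05·0.0112/62.1 = 23.48.
Step 5 — 3dB bandwidth: Δω = ω₀/Q = 5545 rad/s; BW = Δω/(2π) = 882.5 Hz.

(a) f₀ = 2.072e+04 Hz  (b) Q = 23.48  (c) BW = 882.5 Hz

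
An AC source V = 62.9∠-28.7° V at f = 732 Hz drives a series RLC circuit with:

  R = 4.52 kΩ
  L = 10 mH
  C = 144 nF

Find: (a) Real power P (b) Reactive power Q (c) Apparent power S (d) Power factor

Step 1 — Angular frequency: ω = 2π·f = 2π·732 = 4599 rad/s.
Step 2 — Component impedances:
  R: Z = R = 4520 Ω
  L: Z = jωL = j·4599·0.01 = 0 + j45.99 Ω
  C: Z = 1/(jωC) = -j/(ω·C) = 0 - j1510 Ω
Step 3 — Series combination: Z_total = R + L + C = 4520 - j1464 Ω = 4751∠-17.9° Ω.
Step 4 — Source phasor: V = 62.9∠-28.7° V = 55.17 - j30.21 V.
Step 5 — Current: I = V / Z = 0.01301 - j0.00247 A = 0.01324∠-10.8° A.
Step 6 — Complex power: S = V·I* = 0.7922 - j0.2566 VA.
Step 7 — Real power: P = Re(S) = 0.7922 W.
Step 8 — Reactive power: Q = Im(S) = -0.2566 VAR.
Step 9 — Apparent power: |S| = 0.8327 VA.
Step 10 — Power factor: PF = P/|S| = 0.9513 (leading).

(a) P = 0.7922 W  (b) Q = -0.2566 VAR  (c) S = 0.8327 VA  (d) PF = 0.9513 (leading)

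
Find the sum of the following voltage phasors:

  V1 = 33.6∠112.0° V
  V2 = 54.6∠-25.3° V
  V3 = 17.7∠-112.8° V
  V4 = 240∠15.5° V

Step 1 — Convert each phasor to rectangular form:
  V1 = 33.6·(cos(112.0°) + j·sin(112.0°)) = -12.59 + j31.15 V
  V2 = 54.6·(cos(-25.3°) + j·sin(-25.3°)) = 49.36 - j23.33 V
  V3 = 17.7·(cos(-112.8°) + j·sin(-112.8°)) = -6.859 - j16.32 V
  V4 = 240·(cos(15.5°) + j·sin(15.5°)) = 231.3 + j64.14 V
Step 2 — Sum components: V_total = 261.2 + j55.64 V.
Step 3 — Convert to polar: |V_total| = 267 V, ∠V_total = 12.0°.

V_total = 267∠12.0° V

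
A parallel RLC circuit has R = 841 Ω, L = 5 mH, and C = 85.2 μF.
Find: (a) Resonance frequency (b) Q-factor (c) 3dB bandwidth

Step 1 — Resonance: ω₀ = 1/√(LC) = 1/√(0.005·8.52e-05) = 1532 rad/s.
Step 2 — f₀ = ω₀/(2π) = 243.8 Hz.
Step 3 — Parallel Q: Q = R/(ω₀L) = 841/(1532·0.005) = 109.8.
Step 4 — Bandwidth: Δω = ω₀/Q = 13.96 rad/s; BW = Δω/(2π) = 2.221 Hz.

(a) f₀ = 243.8 Hz  (b) Q = 109.8  (c) BW = 2.221 Hz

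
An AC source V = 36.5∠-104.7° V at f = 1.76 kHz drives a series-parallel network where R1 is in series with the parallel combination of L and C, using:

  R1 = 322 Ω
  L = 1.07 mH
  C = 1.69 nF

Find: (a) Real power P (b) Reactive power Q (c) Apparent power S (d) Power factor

Step 1 — Angular frequency: ω = 2π·f = 2π·1760 = 1.106e+04 rad/s.
Step 2 — Component impedances:
  R1: Z = R = 322 Ω
  L: Z = jωL = j·1.106e+04·0.00107 = 0 + j11.83 Ω
  C: Z = 1/(jωC) = -j/(ω·C) = 0 - j5.351e+04 Ω
Step 3 — Parallel branch: L || C = 1/(1/L + 1/C) = 0 + j11.84 Ω.
Step 4 — Series with R1: Z_total = R1 + (L || C) = 322 + j11.84 Ω = 322.2∠2.1° Ω.
Step 5 — Source phasor: V = 36.5∠-104.7° V = -9.262 - j35.31 V.
Step 6 — Current: I = V / Z = -0.03275 - j0.1084 A = 0.1133∠-106.8° A.
Step 7 — Complex power: S = V·I* = 4.132 + j0.1519 VA.
Step 8 — Real power: P = Re(S) = 4.132 W.
Step 9 — Reactive power: Q = Im(S) = 0.1519 VAR.
Step 10 — Apparent power: |S| = 4.135 VA.
Step 11 — Power factor: PF = P/|S| = 0.9993 (lagging).

(a) P = 4.132 W  (b) Q = 0.1519 VAR  (c) S = 4.135 VA  (d) PF = 0.9993 (lagging)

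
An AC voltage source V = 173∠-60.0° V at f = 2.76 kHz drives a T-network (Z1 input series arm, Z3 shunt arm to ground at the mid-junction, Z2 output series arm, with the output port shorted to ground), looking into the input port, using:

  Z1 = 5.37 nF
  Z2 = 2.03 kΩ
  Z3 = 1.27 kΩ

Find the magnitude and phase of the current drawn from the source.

Step 1 — Angular frequency: ω = 2π·f = 2π·2760 = 1.734e+04 rad/s.
Step 2 — Component impedances:
  Z1: Z = 1/(jωC) = -j/(ω·C) = 0 - j1.074e+04 Ω
  Z2: Z = R = 2030 Ω
  Z3: Z = R = 1270 Ω
Step 3 — With the output port shorted to ground, the output series arm Z2 runs from the junction to ground; the shunt arm Z3 also runs from the junction to ground. They appear in parallel: Z3 || Z2 = 781.2 Ω.
Step 4 — Series with input arm Z1: Z_in = Z1 + (Z3 || Z2) = 781.2 - j1.074e+04 Ω = 1.077e+04∠-85.8° Ω.
Step 5 — Source phasor: V = 173∠-60.0° V = 86.5 - j149.8 V.
Step 6 — Ohm's law: I = V / Z_total = (86.5 - j149.8) / (781.2 - j1.074e+04) = 0.01446 + j0.007003 A.
Step 7 — Convert to polar: |I| = 0.01607 A, ∠I = 25.8°.

I = 0.01607∠25.8° A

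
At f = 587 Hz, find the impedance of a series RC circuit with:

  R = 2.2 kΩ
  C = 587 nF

Step 1 — Angular frequency: ω = 2π·f = 2π·587 = 3688 rad/s.
Step 2 — Component impedances:
  R: Z = R = 2200 Ω
  C: Z = 1/(jωC) = -j/(ω·C) = 0 - j461.9 Ω
Step 3 — Series combination: Z_total = R + C = 2200 - j461.9 Ω = 2248∠-11.9° Ω.

Z = 2200 - j461.9 Ω = 2248∠-11.9° Ω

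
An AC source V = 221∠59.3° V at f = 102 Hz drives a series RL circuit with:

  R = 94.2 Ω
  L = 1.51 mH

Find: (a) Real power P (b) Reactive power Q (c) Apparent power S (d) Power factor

Step 1 — Angular frequency: ω = 2π·f = 2π·102 = 640.9 rad/s.
Step 2 — Component impedances:
  R: Z = R = 94.2 Ω
  L: Z = jωL = j·640.9·0.00151 = 0 + j0.9677 Ω
Step 3 — Series combination: Z_total = R + L = 94.2 + j0.9677 Ω = 94.2∠0.6° Ω.
Step 4 — Source phasor: V = 221∠59.3° V = 112.8 + j190 V.
Step 5 — Current: I = V / Z = 1.218 + j2.005 A = 2.346∠58.7° A.
Step 6 — Complex power: S = V·I* = 518.4 + j5.326 VA.
Step 7 — Real power: P = Re(S) = 518.4 W.
Step 8 — Reactive power: Q = Im(S) = 5.326 VAR.
Step 9 — Apparent power: |S| = 518.5 VA.
Step 10 — Power factor: PF = P/|S| = 0.9999 (lagging).

(a) P = 518.4 W  (b) Q = 5.326 VAR  (c) S = 518.5 VA  (d) PF = 0.9999 (lagging)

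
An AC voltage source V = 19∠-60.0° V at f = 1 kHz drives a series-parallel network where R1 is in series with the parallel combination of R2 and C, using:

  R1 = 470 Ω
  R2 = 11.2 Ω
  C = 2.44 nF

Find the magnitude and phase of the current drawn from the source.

Step 1 — Angular frequency: ω = 2π·f = 2π·1000 = 6283 rad/s.
Step 2 — Component impedances:
  R1: Z = R = 470 Ω
  R2: Z = R = 11.2 Ω
  C: Z = 1/(jωC) = -j/(ω·C) = 0 - j6.523e+04 Ω
Step 3 — Parallel branch: R2 || C = 1/(1/R2 + 1/C) = 11.2 - j0.001923 Ω.
Step 4 — Series with R1: Z_total = R1 + (R2 || C) = 481.2 - j0.001923 Ω = 481.2∠-0.0° Ω.
Step 5 — Source phasor: V = 19∠-60.0° V = 9.5 - j16.45 V.
Step 6 — Ohm's law: I = V / Z_total = (9.5 - j16.45) / (481.2 - j0.001923) = 0.01974 - j0.03419 A.
Step 7 — Convert to polar: |I| = 0.03948 A, ∠I = -60.0°.

I = 0.03948∠-60.0° A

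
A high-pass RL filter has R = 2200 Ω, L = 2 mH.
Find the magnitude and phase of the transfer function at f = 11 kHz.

Step 1 — Angular frequency: ω = 2π·1.1e+04 = 6.912e+04 rad/s.
Step 2 — Transfer function: H(jω) = jωL/(R + jωL).
Step 3 — Numerator jωL = j·138.2; denominator R + jωL = 2200 + j138.2.
Step 4 — H = 0.003932 + j0.06258.
Step 5 — Magnitude: |H| = 0.06271 (-24.1 dB); phase: φ = 86.4°.

|H| = 0.06271 (-24.1 dB), φ = 86.4°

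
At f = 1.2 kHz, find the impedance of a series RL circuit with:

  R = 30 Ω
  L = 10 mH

Step 1 — Angular frequency: ω = 2π·f = 2π·1200 = 7540 rad/s.
Step 2 — Component impedances:
  R: Z = R = 30 Ω
  L: Z = jωL = j·7540·0.01 = 0 + j75.4 Ω
Step 3 — Series combination: Z_total = R + L = 30 + j75.4 Ω = 81.15∠68.3° Ω.

Z = 30 + j75.4 Ω = 81.15∠68.3° Ω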